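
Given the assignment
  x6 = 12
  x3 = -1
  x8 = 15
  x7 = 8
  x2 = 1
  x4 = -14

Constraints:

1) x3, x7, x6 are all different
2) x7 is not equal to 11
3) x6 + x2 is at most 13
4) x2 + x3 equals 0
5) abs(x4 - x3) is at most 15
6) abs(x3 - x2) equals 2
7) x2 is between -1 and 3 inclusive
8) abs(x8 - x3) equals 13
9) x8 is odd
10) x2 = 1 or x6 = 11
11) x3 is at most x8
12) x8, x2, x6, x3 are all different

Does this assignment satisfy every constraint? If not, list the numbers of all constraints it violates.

1) values -1, 8, 12 are pairwise distinct  holds
2) x7 = 8, and 8 ≠ 11  holds
3) x6 + x2 = 12 + 1 = 13; 13 ≤ 13  holds
4) x2 + x3 = 1 + (-1) = 0  holds
5) abs(-14 - (-1)) = 13; 13 ≤ 15  holds
6) abs(-1 - 1) = 2  holds
7) x2 = 1 lies in [-1, 3]  holds
8) abs(15 - (-1)) = 16, not 13  fails
9) x8 = 15 is odd  holds
10) x2 = 1 = 1 (first disjunct)  holds
11) x3 = -1, x8 = 15; -1 ≤ 15  holds
12) values 15, 1, 12, -1 are pairwise distinct  holds

No — constraint 8 is not satisfied.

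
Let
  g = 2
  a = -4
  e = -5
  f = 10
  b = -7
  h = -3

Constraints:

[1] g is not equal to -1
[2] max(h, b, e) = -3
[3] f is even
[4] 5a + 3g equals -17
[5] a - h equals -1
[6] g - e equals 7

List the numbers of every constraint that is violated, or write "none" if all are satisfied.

Constraint 4 is violated.

[1] g = 2, and 2 ≠ -1  true
[2] max(-3, -7, -5) = -3  true
[3] f = 10 is even  true
[4] 5a + 3g = 5(-4) + 3(2) = -14, not -17  false
[5] a - h = -4 - (-3) = -1  true
[6] g - e = 2 - (-5) = 7  true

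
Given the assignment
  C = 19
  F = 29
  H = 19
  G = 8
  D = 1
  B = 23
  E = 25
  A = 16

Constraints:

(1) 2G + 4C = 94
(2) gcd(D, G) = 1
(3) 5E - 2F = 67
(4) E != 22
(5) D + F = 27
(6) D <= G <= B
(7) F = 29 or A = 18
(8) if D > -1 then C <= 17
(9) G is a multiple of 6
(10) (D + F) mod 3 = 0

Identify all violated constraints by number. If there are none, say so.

Violated: 1, 5, 8, and 9.

(1) 2G + 4C = 2(8) + 4(19) = 92, not 94 — violated.
(2) gcd(1, 8) = 1 — satisfied.
(3) 5E - 2F = 5(25) - 2(29) = 67 — satisfied.
(4) E = 25, and 25 ≠ 22 — satisfied.
(5) D + F = 1 + 29 = 30, not 27 — violated.
(6) values 1 <= 8 <= 23 — satisfied.
(7) F = 29 = 29 (first disjunct) — satisfied.
(8) D = 1 > -1, so we need C ≤ 17; but C = 19 > 17 — violated.
(9) 8 = 6*1 + 2, so 6 does not divide 8 — violated.
(10) D + F = 30; 30 mod 3 = 0 — satisfied.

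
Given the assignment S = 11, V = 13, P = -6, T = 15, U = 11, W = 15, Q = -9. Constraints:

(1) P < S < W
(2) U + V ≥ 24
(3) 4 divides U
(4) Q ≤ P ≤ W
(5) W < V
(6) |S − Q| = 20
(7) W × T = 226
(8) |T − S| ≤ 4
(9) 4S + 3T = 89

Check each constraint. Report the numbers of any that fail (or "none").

The assignment fails constraints 3, 5, and 7.

(1) values -6 < 11 < 15  OK
(2) U + V = 11 + 13 = 24; 24 ≥ 24  OK
(3) 11 = 4×2 + 3, so 4 does not divide 11  FAIL
(4) values -9 ≤ -6 ≤ 15  OK
(5) W = 15, V = 13; 15 ≥ 13 (want <)  FAIL
(6) |11 − (-9)| = 20  OK
(7) W × T = 15 × 15 = 225, not 226  FAIL
(8) |15 − 11| = 4; 4 ≤ 4  OK
(9) 4S + 3T = 4(11) + 3(15) = 89  OK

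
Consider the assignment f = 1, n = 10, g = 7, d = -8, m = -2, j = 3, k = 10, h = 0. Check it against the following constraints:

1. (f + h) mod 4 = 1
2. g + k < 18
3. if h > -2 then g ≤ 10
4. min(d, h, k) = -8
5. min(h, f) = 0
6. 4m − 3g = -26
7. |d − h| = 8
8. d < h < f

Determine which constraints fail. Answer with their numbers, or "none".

No — constraint 6 is not satisfied.

1. f + h = 1; 1 mod 4 = 1 — holds.
2. g + k = 7 + 10 = 17; 17 < 18 — holds.
3. h = 0 > -2, so we need g ≤ 10; g = 7 ≤ 10 — holds.
4. min(-8, 0, 10) = -8 — holds.
5. min(0, 1) = 0 — holds.
6. 4m − 3g = 4(-2) − 3(7) = -29, not -26 — fails.
7. |-8 − 0| = 8 — holds.
8. values -8 < 0 < 1 — holds.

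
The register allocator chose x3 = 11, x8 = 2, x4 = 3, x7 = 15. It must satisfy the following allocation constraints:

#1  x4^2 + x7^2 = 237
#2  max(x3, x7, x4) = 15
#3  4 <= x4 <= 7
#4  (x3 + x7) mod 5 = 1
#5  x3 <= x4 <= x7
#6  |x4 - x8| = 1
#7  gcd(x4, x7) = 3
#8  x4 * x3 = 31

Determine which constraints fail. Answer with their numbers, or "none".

Constraints 1, 3, 5, and 8 are violated.

#1 x4^2 + x7^2 = 3^2 + 15^2 = 9 + 225 = 234, not 237 — violated.
#2 max(11, 15, 3) = 15 — satisfied.
#3 x4 = 3 is outside [4, 7] — violated.
#4 x3 + x7 = 26; 26 mod 5 = 1 — satisfied.
#5 values 11, 3, 15; x3 = 11 is not <= x4 = 3 — violated.
#6 |3 - 2| = 1 — satisfied.
#7 gcd(3, 15) = 3 — satisfied.
#8 x4 * x3 = 3 * 11 = 33, not 31 — violated.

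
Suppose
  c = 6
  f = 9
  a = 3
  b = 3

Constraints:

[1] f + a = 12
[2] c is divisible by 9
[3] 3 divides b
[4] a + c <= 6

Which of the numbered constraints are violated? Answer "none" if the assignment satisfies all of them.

[1] f + a = 9 + 3 = 12  true
[2] 6 = 9*0 + 6, so 9 does not divide 6  false
[3] 3 / 3 = 1, so 3 divides 3  true
[4] a + c = 3 + 6 = 9; 9 > 6, bound 6 not met  false

No — constraints 2 and 4 are not satisfied.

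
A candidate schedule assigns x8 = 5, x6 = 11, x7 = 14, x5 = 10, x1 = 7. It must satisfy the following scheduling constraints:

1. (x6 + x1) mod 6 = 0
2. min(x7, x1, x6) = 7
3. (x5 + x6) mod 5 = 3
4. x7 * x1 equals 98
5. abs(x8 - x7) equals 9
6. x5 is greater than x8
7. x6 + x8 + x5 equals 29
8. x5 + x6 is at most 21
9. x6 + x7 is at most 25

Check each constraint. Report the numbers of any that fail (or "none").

1. x6 + x1 = 18; 18 mod 6 = 0 — satisfied.
2. min(14, 7, 11) = 7 — satisfied.
3. x5 + x6 = 21; 21 mod 5 = 1, not 3 — violated.
4. x7 * x1 = 14 * 7 = 98 — satisfied.
5. abs(5 - 14) = 9 — satisfied.
6. x5 = 10, x8 = 5; 10 > 5 — satisfied.
7. x6 + x8 + x5 = 11 + 5 + 10 = 26, not 29 — violated.
8. x5 + x6 = 10 + 11 = 21; 21 ≤ 21 — satisfied.
9. x6 + x7 = 11 + 14 = 25; 25 ≤ 25 — satisfied.

The assignment fails constraints 3 and 7.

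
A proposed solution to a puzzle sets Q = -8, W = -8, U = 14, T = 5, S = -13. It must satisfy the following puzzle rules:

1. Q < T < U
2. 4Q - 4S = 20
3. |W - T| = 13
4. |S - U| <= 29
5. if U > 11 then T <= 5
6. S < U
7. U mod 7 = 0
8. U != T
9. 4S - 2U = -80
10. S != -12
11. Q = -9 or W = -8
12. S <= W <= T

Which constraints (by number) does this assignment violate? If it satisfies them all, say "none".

Yes — all constraints hold.

1. values -8 < 5 < 14 — holds.
2. 4Q - 4S = 4(-8) - 4(-13) = 20 — holds.
3. |-8 - 5| = 13 — holds.
4. |-13 - 14| = 27; 27 ≤ 29 — holds.
5. U = 14 > 11, so we need T ≤ 5; T = 5 ≤ 5 — holds.
6. S = -13, U = 14; -13 < 14 — holds.
7. 14 mod 7 = 0 — holds.
8. U = 14, T = 5; distinct — holds.
9. 4S - 2U = 4(-13) - 2(14) = -80 — holds.
10. S = -13, and -13 ≠ -12 — holds.
11. Q = -8 ≠ -9, but W = -8 = -8 (second disjunct) — holds.
12. values -13 <= -8 <= 5 — holds.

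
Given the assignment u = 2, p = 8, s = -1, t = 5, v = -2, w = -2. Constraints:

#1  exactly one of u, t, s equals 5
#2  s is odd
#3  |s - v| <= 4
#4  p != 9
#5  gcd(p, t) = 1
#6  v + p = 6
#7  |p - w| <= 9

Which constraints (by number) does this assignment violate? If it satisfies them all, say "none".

No — constraint 7 is not satisfied.

#1 u=2, t=5, s=-1; 1 of them equals 5 — holds.
#2 s = -1 is odd — holds.
#3 |-1 - (-2)| = 1; 1 ≤ 4 — holds.
#4 p = 8, and 8 ≠ 9 — holds.
#5 gcd(8, 5) = 1 — holds.
#6 v + p = -2 + 8 = 6 — holds.
#7 |8 - (-2)| = 10; 10 > 9, exceeds bound 9 — does not hold.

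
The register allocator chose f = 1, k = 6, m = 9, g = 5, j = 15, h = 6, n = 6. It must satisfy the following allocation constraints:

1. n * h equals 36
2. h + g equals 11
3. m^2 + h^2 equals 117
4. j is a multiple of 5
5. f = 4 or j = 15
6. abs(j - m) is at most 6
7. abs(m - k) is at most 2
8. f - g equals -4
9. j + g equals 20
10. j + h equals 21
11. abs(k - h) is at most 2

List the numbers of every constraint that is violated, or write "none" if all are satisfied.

Constraint 7 does not hold.

1. n * h = 6 * 6 = 36 — holds.
2. h + g = 6 + 5 = 11 — holds.
3. m^2 + h^2 = 9^2 + 6^2 = 81 + 36 = 117 — holds.
4. 15 / 5 = 3, so 5 divides 15 — holds.
5. f = 1 ≠ 4, but j = 15 = 15 (second disjunct) — holds.
6. abs(15 - 9) = 6; 6 ≤ 6 — holds.
7. abs(9 - 6) = 3; 3 > 2, exceeds bound 2 — fails.
8. f - g = 1 - 5 = -4 — holds.
9. j + g = 15 + 5 = 20 — holds.
10. j + h = 15 + 6 = 21 — holds.
11. abs(6 - 6) = 0; 0 ≤ 2 — holds.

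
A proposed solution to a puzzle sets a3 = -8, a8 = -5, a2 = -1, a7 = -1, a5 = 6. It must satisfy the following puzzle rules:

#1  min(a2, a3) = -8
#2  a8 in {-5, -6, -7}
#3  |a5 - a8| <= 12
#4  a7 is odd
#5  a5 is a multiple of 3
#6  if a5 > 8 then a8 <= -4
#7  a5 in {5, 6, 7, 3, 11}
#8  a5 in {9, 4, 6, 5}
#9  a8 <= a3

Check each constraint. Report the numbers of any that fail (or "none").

The assignment fails constraint 9.

#1 min(-1, -8) = -8 — holds.
#2 a8 = -5 is in {-5, -6, -7} — holds.
#3 |6 - (-5)| = 11; 11 ≤ 12 — holds.
#4 a7 = -1 is odd — holds.
#5 6 / 3 = 2, so 3 divides 6 — holds.
#6 a5 = 6, not > 8; antecedent false, conditional vacuously true — holds.
#7 a5 = 6 is in {5, 6, 7, 3, 11} — holds.
#8 a5 = 6 is in {9, 4, 6, 5} — holds.
#9 a8 = -5, a3 = -8; -5 > -8 (want ≤) — fails.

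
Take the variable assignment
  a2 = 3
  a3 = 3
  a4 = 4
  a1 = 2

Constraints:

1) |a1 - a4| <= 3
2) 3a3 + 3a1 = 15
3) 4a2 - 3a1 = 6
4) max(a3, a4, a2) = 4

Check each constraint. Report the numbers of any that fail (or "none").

1) |2 - 4| = 2; 2 ≤ 3 — OK.
2) 3a3 + 3a1 = 3(3) + 3(2) = 15 — OK.
3) 4a2 - 3a1 = 4(3) - 3(2) = 6 — OK.
4) max(3, 4, 3) = 4 — OK.

The assignment satisfies every constraint.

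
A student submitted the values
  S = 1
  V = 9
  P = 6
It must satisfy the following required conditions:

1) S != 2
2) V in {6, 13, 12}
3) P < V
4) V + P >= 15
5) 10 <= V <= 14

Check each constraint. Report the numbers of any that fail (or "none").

Constraints 2, 5 are violated.

1) S = 1, and 1 ≠ 2  ✓
2) V = 9 is not in {6, 13, 12}  ✗
3) P = 6, V = 9; 6 < 9  ✓
4) V + P = 9 + 6 = 15; 15 ≥ 15  ✓
5) V = 9 is outside [10, 14]  ✗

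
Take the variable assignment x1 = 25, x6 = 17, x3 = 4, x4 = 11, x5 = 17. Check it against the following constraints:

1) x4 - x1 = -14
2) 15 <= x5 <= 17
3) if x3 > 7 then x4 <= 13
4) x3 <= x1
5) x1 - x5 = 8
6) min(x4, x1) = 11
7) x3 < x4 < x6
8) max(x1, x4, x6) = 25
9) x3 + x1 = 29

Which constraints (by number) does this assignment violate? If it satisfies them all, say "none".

The assignment satisfies every constraint.

1) x4 - x1 = 11 - 25 = -14 — holds.
2) x5 = 17 lies in [15, 17] — holds.
3) x3 = 4, not > 7; antecedent false, conditional vacuously true — holds.
4) x3 = 4, x1 = 25; 4 ≤ 25 — holds.
5) x1 - x5 = 25 - 17 = 8 — holds.
6) min(11, 25) = 11 — holds.
7) values 4 < 11 < 17 — holds.
8) max(25, 11, 17) = 25 — holds.
9) x3 + x1 = 4 + 25 = 29 — holds.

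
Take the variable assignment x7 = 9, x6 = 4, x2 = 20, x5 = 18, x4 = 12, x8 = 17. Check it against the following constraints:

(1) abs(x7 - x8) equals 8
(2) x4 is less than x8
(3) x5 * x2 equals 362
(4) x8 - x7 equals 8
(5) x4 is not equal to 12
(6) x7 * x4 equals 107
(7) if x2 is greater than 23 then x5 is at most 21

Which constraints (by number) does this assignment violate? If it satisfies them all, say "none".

The assignment fails constraints 3, 5, and 6.

(1) abs(9 - 17) = 8  holds
(2) x4 = 12, x8 = 17; 12 < 17  holds
(3) x5 * x2 = 18 * 20 = 360, not 362  fails
(4) x8 - x7 = 17 - 9 = 8  holds
(5) x4 = 12, but 12 is required to differ  fails
(6) x7 * x4 = 9 * 12 = 108, not 107  fails
(7) x2 = 20, not > 23; antecedent false, conditional vacuously true  holds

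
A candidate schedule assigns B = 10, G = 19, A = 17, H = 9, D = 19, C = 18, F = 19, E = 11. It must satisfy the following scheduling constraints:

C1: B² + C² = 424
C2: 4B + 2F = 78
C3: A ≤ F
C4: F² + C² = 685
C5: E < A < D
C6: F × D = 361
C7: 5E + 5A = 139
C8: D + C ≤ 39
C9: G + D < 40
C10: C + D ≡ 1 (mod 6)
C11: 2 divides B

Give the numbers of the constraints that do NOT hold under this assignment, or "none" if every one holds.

No — constraint 7 is not satisfied.

C1: B² + C² = 10² + 18² = 100 + 324 = 424 — satisfied.
C2: 4B + 2F = 4(10) + 2(19) = 78 — satisfied.
C3: A = 17, F = 19; 17 ≤ 19 — satisfied.
C4: F² + C² = 19² + 18² = 361 + 324 = 685 — satisfied.
C5: values 11 < 17 < 19 — satisfied.
C6: F × D = 19 × 19 = 361 — satisfied.
C7: 5E + 5A = 5(11) + 5(17) = 140, not 139 — violated.
C8: D + C = 19 + 18 = 37; 37 ≤ 39 — satisfied.
C9: G + D = 19 + 19 = 38; 38 < 40 — satisfied.
C10: C + D = 37; 37 mod 6 = 1 — satisfied.
C11: 10 / 2 = 5, so 2 divides 10 — satisfied.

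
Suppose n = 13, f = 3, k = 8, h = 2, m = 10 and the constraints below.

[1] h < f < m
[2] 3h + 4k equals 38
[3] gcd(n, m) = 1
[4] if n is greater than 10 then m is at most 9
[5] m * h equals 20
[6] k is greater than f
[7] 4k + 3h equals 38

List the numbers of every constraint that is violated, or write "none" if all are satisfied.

The assignment fails constraint 4.

[1] values 2 < 3 < 10 — holds.
[2] 3h + 4k = 3(2) + 4(8) = 38 — holds.
[3] gcd(13, 10) = 1 — holds.
[4] n = 13 > 10, so we need m ≤ 9; but m = 10 > 9 — does not hold.
[5] m * h = 10 * 2 = 20 — holds.
[6] k = 8, f = 3; 8 > 3 — holds.
[7] 4k + 3h = 4(8) + 3(2) = 38 — holds.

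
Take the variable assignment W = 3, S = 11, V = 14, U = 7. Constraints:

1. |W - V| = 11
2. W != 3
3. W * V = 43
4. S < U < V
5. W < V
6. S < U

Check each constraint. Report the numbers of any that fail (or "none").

1. |3 - 14| = 11  true
2. W = 3, but 3 is required to differ  false
3. W * V = 3 * 14 = 42, not 43  false
4. values 11, 7, 14; S = 11 is not < U = 7  false
5. W = 3, V = 14; 3 < 14  true
6. S = 11, U = 7; 11 ≥ 7 (want <)  false

Constraints 2, 3, 4, 6 do not hold.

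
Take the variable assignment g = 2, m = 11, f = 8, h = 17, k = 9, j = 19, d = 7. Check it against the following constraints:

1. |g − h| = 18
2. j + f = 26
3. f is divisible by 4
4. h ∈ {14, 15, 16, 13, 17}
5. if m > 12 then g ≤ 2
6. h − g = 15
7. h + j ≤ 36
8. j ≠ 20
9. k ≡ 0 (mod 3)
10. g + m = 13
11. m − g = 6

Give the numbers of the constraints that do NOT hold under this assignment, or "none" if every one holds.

Violated: 1, 2, and 11.

1. |2 − 17| = 15, not 18  no
2. j + f = 19 + 8 = 27, not 26  no
3. 8 / 4 = 2, so 4 divides 8  yes
4. h = 17 is in {14, 15, 16, 13, 17}  yes
5. m = 11, not > 12; antecedent false, conditional vacuously true  yes
6. h − g = 17 − 2 = 15  yes
7. h + j = 17 + 19 = 36; 36 ≤ 36  yes
8. j = 19, and 19 ≠ 20  yes
9. 9 mod 3 = 0  yes
10. g + m = 2 + 11 = 13  yes
11. m − g = 11 − 2 = 9, not 6  no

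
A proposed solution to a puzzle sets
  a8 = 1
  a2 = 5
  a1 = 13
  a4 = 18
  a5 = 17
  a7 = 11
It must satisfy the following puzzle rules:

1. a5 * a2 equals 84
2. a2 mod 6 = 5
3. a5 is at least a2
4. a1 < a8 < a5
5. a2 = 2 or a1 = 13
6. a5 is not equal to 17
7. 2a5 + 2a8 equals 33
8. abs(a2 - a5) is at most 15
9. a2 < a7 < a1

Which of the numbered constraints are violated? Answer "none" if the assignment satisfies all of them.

1. a5 * a2 = 17 * 5 = 85, not 84 — violated.
2. 5 mod 6 = 5 — OK.
3. a5 = 17, a2 = 5; 17 ≥ 5 — OK.
4. values 13, 1, 17; a1 = 13 is not < a8 = 1 — violated.
5. a2 = 5 ≠ 2, but a1 = 13 = 13 (second disjunct) — OK.
6. a5 = 17, but 17 is required to differ — violated.
7. 2a5 + 2a8 = 2(17) + 2(1) = 36, not 33 — violated.
8. abs(5 - 17) = 12; 12 ≤ 15 — OK.
9. values 5 < 11 < 13 — OK.

The assignment fails constraints 1, 4, 6, 7.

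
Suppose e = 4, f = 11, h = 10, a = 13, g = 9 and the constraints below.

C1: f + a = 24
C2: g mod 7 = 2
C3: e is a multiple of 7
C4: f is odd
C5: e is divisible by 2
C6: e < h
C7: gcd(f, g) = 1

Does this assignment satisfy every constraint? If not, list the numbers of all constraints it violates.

The assignment fails constraint 3.

C1: f + a = 11 + 13 = 24 — holds.
C2: 9 mod 7 = 2 — holds.
C3: 4 = 7×0 + 4, so 7 does not divide 4 — fails.
C4: f = 11 is odd — holds.
C5: 4 / 2 = 2, so 2 divides 4 — holds.
C6: e = 4, h = 10; 4 < 10 — holds.
C7: gcd(11, 9) = 1 — holds.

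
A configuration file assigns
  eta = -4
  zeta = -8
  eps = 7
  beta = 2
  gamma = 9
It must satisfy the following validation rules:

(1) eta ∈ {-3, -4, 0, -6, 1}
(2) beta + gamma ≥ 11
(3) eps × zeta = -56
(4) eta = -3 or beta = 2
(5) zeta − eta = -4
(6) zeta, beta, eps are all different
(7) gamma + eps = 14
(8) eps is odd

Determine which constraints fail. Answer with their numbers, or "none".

Constraint 7 does not hold.

(1) eta = -4 is in {-3, -4, 0, -6, 1}  ✔
(2) beta + gamma = 2 + 9 = 11; 11 ≥ 11  ✔
(3) eps × zeta = 7 × (-8) = -56  ✔
(4) eta = -4 ≠ -3, but beta = 2 = 2 (second disjunct)  ✔
(5) zeta − eta = -8 − (-4) = -4  ✔
(6) values -8, 2, 7 are pairwise distinct  ✔
(7) gamma + eps = 9 + 7 = 16, not 14  ✘
(8) eps = 7 is odd  ✔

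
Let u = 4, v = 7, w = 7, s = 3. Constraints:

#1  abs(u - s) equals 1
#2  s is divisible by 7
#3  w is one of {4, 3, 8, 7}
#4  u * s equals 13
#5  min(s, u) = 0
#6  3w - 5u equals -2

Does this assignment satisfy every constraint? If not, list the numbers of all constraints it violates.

Constraints 2, 4, 5, and 6 do not hold.

#1 abs(4 - 3) = 1 — satisfied.
#2 3 = 7*0 + 3, so 7 does not divide 3 — violated.
#3 w = 7 is in {4, 3, 8, 7} — satisfied.
#4 u * s = 4 * 3 = 12, not 13 — violated.
#5 min(3, 4) = 3, not 0 — violated.
#6 3w - 5u = 3(7) - 5(4) = 1, not -2 — violated.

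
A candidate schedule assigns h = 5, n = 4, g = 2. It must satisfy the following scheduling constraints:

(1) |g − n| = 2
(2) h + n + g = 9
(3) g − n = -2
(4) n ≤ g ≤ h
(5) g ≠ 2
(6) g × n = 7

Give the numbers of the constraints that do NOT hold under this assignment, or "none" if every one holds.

Constraints 2, 4, 5, 6 do not hold.

(1) |2 − 4| = 2 — holds.
(2) h + n + g = 5 + 4 + 2 = 11, not 9 — fails.
(3) g − n = 2 − 4 = -2 — holds.
(4) values 4, 2, 5; n = 4 is not ≤ g = 2 — fails.
(5) g = 2, but 2 is required to differ — fails.
(6) g × n = 2 × 4 = 8, not 7 — fails.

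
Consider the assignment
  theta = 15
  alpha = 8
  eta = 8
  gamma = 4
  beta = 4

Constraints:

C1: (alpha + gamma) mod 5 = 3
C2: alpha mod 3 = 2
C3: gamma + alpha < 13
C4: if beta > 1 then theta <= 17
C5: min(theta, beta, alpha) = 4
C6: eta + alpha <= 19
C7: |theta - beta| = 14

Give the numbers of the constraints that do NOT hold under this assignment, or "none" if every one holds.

Violated: 1 and 7.

C1: alpha + gamma = 12; 12 mod 5 = 2, not 3  ✗
C2: 8 mod 3 = 2  ✓
C3: gamma + alpha = 4 + 8 = 12; 12 < 13  ✓
C4: beta = 4 > 1, so we need theta ≤ 17; theta = 15 ≤ 17  ✓
C5: min(15, 4, 8) = 4  ✓
C6: eta + alpha = 8 + 8 = 16; 16 ≤ 19  ✓
C7: |15 - 4| = 11, not 14  ✗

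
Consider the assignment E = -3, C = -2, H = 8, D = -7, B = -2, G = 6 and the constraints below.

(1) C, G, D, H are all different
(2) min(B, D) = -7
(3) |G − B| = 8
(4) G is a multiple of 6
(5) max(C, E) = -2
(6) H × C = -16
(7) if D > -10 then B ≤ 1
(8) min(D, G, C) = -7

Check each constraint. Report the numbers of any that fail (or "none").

None — every constraint holds.

(1) values -2, 6, -7, 8 are pairwise distinct  ✓
(2) min(-2, -7) = -7  ✓
(3) |6 − (-2)| = 8  ✓
(4) 6 / 6 = 1, so 6 divides 6  ✓
(5) max(-2, -3) = -2  ✓
(6) H × C = 8 × (-2) = -16  ✓
(7) D = -7 > -10, so we need B ≤ 1; B = -2 ≤ 1  ✓
(8) min(-7, 6, -2) = -7  ✓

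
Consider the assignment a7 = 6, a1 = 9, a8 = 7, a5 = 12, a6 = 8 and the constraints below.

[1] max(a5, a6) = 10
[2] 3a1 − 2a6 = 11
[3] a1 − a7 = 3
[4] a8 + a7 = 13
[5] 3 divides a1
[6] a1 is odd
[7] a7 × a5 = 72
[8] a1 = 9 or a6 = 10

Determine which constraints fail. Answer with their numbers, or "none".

[1] max(12, 8) = 12, not 10 — does not hold.
[2] 3a1 − 2a6 = 3(9) − 2(8) = 11 — holds.
[3] a1 − a7 = 9 − 6 = 3 — holds.
[4] a8 + a7 = 7 + 6 = 13 — holds.
[5] 9 / 3 = 3, so 3 divides 9 — holds.
[6] a1 = 9 is odd — holds.
[7] a7 × a5 = 6 × 12 = 72 — holds.
[8] a1 = 9 = 9 (first disjunct) — holds.

The assignment fails constraint 1.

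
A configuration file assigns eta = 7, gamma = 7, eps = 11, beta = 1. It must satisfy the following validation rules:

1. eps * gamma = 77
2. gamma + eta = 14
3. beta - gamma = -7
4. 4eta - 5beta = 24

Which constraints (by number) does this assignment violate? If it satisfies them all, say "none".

No — constraints 3, 4 are not satisfied.

1. eps * gamma = 11 * 7 = 77 — holds.
2. gamma + eta = 7 + 7 = 14 — holds.
3. beta - gamma = 1 - 7 = -6, not -7 — fails.
4. 4eta - 5beta = 4(7) - 5(1) = 23, not 24 — fails.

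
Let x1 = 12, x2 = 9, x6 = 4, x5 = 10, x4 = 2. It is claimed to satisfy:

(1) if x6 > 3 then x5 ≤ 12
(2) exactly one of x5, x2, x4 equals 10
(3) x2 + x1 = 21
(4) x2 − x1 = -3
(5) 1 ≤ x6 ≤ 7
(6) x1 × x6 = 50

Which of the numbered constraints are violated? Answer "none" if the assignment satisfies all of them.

The assignment fails constraint 6.

(1) x6 = 4 > 3, so we need x5 ≤ 12; x5 = 10 ≤ 12  ✔
(2) x5=10, x2=9, x4=2; 1 of them equals 10  ✔
(3) x2 + x1 = 9 + 12 = 21  ✔
(4) x2 − x1 = 9 − 12 = -3  ✔
(5) x6 = 4 lies in [1, 7]  ✔
(6) x1 × x6 = 12 × 4 = 48, not 50  ✘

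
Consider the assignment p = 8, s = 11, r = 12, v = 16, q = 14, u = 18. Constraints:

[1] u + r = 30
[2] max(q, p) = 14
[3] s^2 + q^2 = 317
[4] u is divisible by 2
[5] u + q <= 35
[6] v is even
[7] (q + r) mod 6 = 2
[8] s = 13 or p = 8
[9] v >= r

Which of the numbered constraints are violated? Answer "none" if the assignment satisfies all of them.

[1] u + r = 18 + 12 = 30  true
[2] max(14, 8) = 14  true
[3] s^2 + q^2 = 11^2 + 14^2 = 121 + 196 = 317  true
[4] 18 / 2 = 9, so 2 divides 18  true
[5] u + q = 18 + 14 = 32; 32 ≤ 35  true
[6] v = 16 is even  true
[7] q + r = 26; 26 mod 6 = 2  true
[8] s = 11 ≠ 13, but p = 8 = 8 (second disjunct)  true
[9] v = 16, r = 12; 16 ≥ 12  true

All constraints are satisfied.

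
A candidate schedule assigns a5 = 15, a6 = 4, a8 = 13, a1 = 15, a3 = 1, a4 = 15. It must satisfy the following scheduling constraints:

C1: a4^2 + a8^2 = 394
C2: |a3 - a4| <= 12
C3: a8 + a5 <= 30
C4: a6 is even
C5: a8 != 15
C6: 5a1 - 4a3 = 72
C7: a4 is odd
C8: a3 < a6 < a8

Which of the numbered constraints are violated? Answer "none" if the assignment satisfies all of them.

C1: a4^2 + a8^2 = 15^2 + 13^2 = 225 + 169 = 394 — holds.
C2: |1 - 15| = 14; 14 > 12, exceeds bound 12 — does not hold.
C3: a8 + a5 = 13 + 15 = 28; 28 ≤ 30 — holds.
C4: a6 = 4 is even — holds.
C5: a8 = 13, and 13 ≠ 15 — holds.
C6: 5a1 - 4a3 = 5(15) - 4(1) = 71, not 72 — does not hold.
C7: a4 = 15 is odd — holds.
C8: values 1 < 4 < 13 — holds.

Violated: 2 and 6.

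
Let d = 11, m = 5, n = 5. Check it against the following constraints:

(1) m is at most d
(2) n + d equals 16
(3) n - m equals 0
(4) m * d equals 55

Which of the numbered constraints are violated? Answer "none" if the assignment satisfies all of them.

Yes — all constraints hold.

(1) m = 5, d = 11; 5 ≤ 11  ✓
(2) n + d = 5 + 11 = 16  ✓
(3) n - m = 5 - 5 = 0  ✓
(4) m * d = 5 * 11 = 55  ✓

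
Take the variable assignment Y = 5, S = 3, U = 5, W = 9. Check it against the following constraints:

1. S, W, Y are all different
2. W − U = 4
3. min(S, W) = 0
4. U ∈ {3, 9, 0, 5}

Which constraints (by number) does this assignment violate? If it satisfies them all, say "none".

1. values 3, 9, 5 are pairwise distinct  OK
2. W − U = 9 − 5 = 4  OK
3. min(3, 9) = 3, not 0  FAIL
4. U = 5 is in {3, 9, 0, 5}  OK

No — constraint 3 is not satisfied.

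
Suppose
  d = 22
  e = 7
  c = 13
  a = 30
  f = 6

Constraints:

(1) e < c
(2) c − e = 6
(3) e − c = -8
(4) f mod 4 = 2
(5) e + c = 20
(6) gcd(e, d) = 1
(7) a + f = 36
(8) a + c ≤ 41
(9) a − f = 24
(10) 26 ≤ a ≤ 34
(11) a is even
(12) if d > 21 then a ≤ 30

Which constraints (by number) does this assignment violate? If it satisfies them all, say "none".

Violated: 3, 8.

(1) e = 7, c = 13; 7 < 13  OK
(2) c − e = 13 − 7 = 6  OK
(3) e − c = 7 − 13 = -6, not -8  FAIL
(4) 6 mod 4 = 2  OK
(5) e + c = 7 + 13 = 20  OK
(6) gcd(7, 22) = 1  OK
(7) a + f = 30 + 6 = 36  OK
(8) a + c = 30 + 13 = 43; 43 > 41, bound 41 not met  FAIL
(9) a − f = 30 − 6 = 24  OK
(10) a = 30 lies in [26, 34]  OK
(11) a = 30 is even  OK
(12) d = 22 > 21, so we need a ≤ 30; a = 30 ≤ 30  OK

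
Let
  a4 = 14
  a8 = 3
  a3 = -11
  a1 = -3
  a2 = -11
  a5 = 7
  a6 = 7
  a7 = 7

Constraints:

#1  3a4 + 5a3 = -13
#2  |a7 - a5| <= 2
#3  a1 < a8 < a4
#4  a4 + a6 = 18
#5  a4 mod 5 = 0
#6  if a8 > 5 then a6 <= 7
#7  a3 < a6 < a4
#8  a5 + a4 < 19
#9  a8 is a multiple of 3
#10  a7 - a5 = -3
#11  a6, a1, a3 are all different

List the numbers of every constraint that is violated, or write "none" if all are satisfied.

Violated: 4, 5, 8, 10.

#1 3a4 + 5a3 = 3(14) + 5(-11) = -13 — holds.
#2 |7 - 7| = 0; 0 ≤ 2 — holds.
#3 values -3 < 3 < 14 — holds.
#4 a4 + a6 = 14 + 7 = 21, not 18 — fails.
#5 14 mod 5 = 4, not 0 — fails.
#6 a8 = 3, not > 5; antecedent false, conditional vacuously true — holds.
#7 values -11 < 7 < 14 — holds.
#8 a5 + a4 = 7 + 14 = 21; 21 ≥ 19, bound 19 not met — fails.
#9 3 / 3 = 1, so 3 divides 3 — holds.
#10 a7 - a5 = 7 - 7 = 0, not -3 — fails.
#11 values 7, -3, -11 are pairwise distinct — holds.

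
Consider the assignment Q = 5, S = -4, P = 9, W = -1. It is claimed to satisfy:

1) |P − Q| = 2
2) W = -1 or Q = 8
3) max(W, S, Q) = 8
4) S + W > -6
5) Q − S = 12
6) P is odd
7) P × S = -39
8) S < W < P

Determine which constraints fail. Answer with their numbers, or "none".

1) |9 − 5| = 4, not 2 — violated.
2) W = -1 = -1 (first disjunct) — OK.
3) max(-1, -4, 5) = 5, not 8 — violated.
4) S + W = -4 + (-1) = -5; -5 > -6 — OK.
5) Q − S = 5 − (-4) = 9, not 12 — violated.
6) P = 9 is odd — OK.
7) P × S = 9 × (-4) = -36, not -39 — violated.
8) values -4 < -1 < 9 — OK.

No — constraints 1, 3, 5, and 7 are not satisfied.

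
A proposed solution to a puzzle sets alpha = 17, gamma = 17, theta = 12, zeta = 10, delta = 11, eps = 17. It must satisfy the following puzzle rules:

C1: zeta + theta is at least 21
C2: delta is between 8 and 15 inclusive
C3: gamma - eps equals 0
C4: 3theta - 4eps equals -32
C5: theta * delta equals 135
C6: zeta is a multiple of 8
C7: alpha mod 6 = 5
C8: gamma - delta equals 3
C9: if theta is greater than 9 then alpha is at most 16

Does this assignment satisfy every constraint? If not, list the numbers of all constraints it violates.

C1: zeta + theta = 10 + 12 = 22; 22 ≥ 21 — holds.
C2: delta = 11 lies in [8, 15] — holds.
C3: gamma - eps = 17 - 17 = 0 — holds.
C4: 3theta - 4eps = 3(12) - 4(17) = -32 — holds.
C5: theta * delta = 12 * 11 = 132, not 135 — does not hold.
C6: 10 = 8*1 + 2, so 8 does not divide 10 — does not hold.
C7: 17 mod 6 = 5 — holds.
C8: gamma - delta = 17 - 11 = 6, not 3 — does not hold.
C9: theta = 12 > 9, so we need alpha ≤ 16; but alpha = 17 > 16 — does not hold.

No — constraints 5, 6, 8, and 9 are not satisfied.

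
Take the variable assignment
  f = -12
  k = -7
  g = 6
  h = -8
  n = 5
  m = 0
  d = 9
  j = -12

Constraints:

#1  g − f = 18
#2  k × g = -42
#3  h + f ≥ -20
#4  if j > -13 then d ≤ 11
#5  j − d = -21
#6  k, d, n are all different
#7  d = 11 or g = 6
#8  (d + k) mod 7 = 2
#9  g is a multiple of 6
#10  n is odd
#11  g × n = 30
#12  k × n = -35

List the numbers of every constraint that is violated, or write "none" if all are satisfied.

The assignment satisfies every constraint.

#1 g − f = 6 − (-12) = 18 — holds.
#2 k × g = -7 × 6 = -42 — holds.
#3 h + f = -8 + (-12) = -20; -20 ≥ -20 — holds.
#4 j = -12 > -13, so we need d ≤ 11; d = 9 ≤ 11 — holds.
#5 j − d = -12 − 9 = -21 — holds.
#6 values -7, 9, 5 are pairwise distinct — holds.
#7 d = 9 ≠ 11, but g = 6 = 6 (second disjunct) — holds.
#8 d + k = 2; 2 mod 7 = 2 — holds.
#9 6 / 6 = 1, so 6 divides 6 — holds.
#10 n = 5 is odd — holds.
#11 g × n = 6 × 5 = 30 — holds.
#12 k × n = -7 × 5 = -35 — holds.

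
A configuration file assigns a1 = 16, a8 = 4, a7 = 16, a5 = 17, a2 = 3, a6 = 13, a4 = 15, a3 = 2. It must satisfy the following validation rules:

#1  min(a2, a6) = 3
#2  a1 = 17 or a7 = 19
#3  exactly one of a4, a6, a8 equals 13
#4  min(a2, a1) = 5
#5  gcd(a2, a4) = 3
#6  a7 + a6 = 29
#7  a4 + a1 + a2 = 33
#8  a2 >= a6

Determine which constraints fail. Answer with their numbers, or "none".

#1 min(3, 13) = 3 — holds.
#2 a1 = 16 ≠ 17 and a7 = 16 ≠ 19; both disjuncts false — does not hold.
#3 a4=15, a6=13, a8=4; 1 of them equals 13 — holds.
#4 min(3, 16) = 3, not 5 — does not hold.
#5 gcd(3, 15) = 3 — holds.
#6 a7 + a6 = 16 + 13 = 29 — holds.
#7 a4 + a1 + a2 = 15 + 16 + 3 = 34, not 33 — does not hold.
#8 a2 = 3, a6 = 13; 3 < 13 (want ≥) — does not hold.

No — constraints 2, 4, 7, and 8 are not satisfied.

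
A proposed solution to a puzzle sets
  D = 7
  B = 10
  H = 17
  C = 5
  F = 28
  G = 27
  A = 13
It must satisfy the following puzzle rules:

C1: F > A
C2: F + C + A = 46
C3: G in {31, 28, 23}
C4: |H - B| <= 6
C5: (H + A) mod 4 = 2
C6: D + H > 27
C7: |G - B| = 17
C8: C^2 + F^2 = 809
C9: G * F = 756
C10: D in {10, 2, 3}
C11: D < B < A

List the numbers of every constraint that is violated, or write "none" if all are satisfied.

C1: F = 28, A = 13; 28 > 13  OK
C2: F + C + A = 28 + 5 + 13 = 46  OK
C3: G = 27 is not in {31, 28, 23}  FAIL
C4: |17 - 10| = 7; 7 > 6, exceeds bound 6  FAIL
C5: H + A = 30; 30 mod 4 = 2  OK
C6: D + H = 7 + 17 = 24; 24 ≤ 27, bound 27 not met  FAIL
C7: |27 - 10| = 17  OK
C8: C^2 + F^2 = 5^2 + 28^2 = 25 + 784 = 809  OK
C9: G * F = 27 * 28 = 756  OK
C10: D = 7 is not in {10, 2, 3}  FAIL
C11: values 7 < 10 < 13  OK

Constraints 3, 4, 6, 10 do not hold.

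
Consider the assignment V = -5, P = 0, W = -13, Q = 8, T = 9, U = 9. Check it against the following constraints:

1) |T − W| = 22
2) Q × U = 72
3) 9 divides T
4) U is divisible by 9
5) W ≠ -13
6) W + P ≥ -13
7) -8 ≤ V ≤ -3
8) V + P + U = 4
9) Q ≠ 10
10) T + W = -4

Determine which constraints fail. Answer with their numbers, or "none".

Constraint 5 does not hold.

1) |9 − (-13)| = 22  yes
2) Q × U = 8 × 9 = 72  yes
3) 9 / 9 = 1, so 9 divides 9  yes
4) 9 / 9 = 1, so 9 divides 9  yes
5) W = -13, but -13 is required to differ  no
6) W + P = -13 + 0 = -13; -13 ≥ -13  yes
7) V = -5 lies in [-8, -3]  yes
8) V + P + U = -5 + 0 + 9 = 4  yes
9) Q = 8, and 8 ≠ 10  yes
10) T + W = 9 + (-13) = -4  yes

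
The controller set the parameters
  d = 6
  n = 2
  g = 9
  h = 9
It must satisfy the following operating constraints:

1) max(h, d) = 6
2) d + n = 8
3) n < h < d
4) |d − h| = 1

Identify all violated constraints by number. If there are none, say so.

1) max(9, 6) = 9, not 6 — fails.
2) d + n = 6 + 2 = 8 — holds.
3) values 2, 9, 6; h = 9 is not < d = 6 — fails.
4) |6 − 9| = 3, not 1 — fails.

Constraints 1, 3, and 4 are violated.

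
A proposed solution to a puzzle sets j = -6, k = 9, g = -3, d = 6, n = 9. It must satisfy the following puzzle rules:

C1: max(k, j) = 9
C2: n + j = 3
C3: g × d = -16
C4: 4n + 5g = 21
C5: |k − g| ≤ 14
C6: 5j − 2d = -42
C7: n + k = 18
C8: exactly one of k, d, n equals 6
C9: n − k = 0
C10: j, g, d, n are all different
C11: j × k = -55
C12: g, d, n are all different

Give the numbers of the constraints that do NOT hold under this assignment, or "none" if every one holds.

Constraints 3, 11 do not hold.

C1: max(9, -6) = 9 — holds.
C2: n + j = 9 + (-6) = 3 — holds.
C3: g × d = -3 × 6 = -18, not -16 — fails.
C4: 4n + 5g = 4(9) + 5(-3) = 21 — holds.
C5: |9 − (-3)| = 12; 12 ≤ 14 — holds.
C6: 5j − 2d = 5(-6) − 2(6) = -42 — holds.
C7: n + k = 9 + 9 = 18 — holds.
C8: k=9, d=6, n=9; 1 of them equals 6 — holds.
C9: n − k = 9 − 9 = 0 — holds.
C10: values -6, -3, 6, 9 are pairwise distinct — holds.
C11: j × k = -6 × 9 = -54, not -55 — fails.
C12: values -3, 6, 9 are pairwise distinct — holds.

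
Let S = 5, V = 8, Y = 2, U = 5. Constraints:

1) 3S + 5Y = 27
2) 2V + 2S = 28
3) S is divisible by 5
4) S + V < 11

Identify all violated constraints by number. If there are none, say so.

1) 3S + 5Y = 3(5) + 5(2) = 25, not 27  ✗
2) 2V + 2S = 2(8) + 2(5) = 26, not 28  ✗
3) 5 / 5 = 1, so 5 divides 5  ✓
4) S + V = 5 + 8 = 13; 13 ≥ 11, bound 11 not met  ✗

The assignment fails constraints 1, 2, and 4.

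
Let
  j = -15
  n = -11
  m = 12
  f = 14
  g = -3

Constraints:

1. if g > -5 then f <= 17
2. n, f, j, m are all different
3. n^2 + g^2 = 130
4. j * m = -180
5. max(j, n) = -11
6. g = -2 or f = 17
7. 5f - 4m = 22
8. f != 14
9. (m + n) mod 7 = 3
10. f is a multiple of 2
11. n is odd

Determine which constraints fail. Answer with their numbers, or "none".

1. g = -3 > -5, so we need f ≤ 17; f = 14 ≤ 17 — satisfied.
2. values -11, 14, -15, 12 are pairwise distinct — satisfied.
3. n^2 + g^2 = (-11)^2 + (-3)^2 = 121 + 9 = 130 — satisfied.
4. j * m = -15 * 12 = -180 — satisfied.
5. max(-15, -11) = -11 — satisfied.
6. g = -3 ≠ -2 and f = 14 ≠ 17; both disjuncts false — violated.
7. 5f - 4m = 5(14) - 4(12) = 22 — satisfied.
8. f = 14, but 14 is required to differ — violated.
9. m + n = 1; 1 mod 7 = 1, not 3 — violated.
10. 14 / 2 = 7, so 2 divides 14 — satisfied.
11. n = -11 is odd — satisfied.

Constraints 6, 8, 9 are violated.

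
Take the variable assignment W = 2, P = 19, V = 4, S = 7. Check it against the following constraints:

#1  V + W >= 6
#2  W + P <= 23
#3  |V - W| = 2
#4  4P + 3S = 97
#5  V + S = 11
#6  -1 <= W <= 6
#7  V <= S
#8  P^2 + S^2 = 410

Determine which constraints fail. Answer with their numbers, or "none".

All constraints are satisfied.

#1 V + W = 4 + 2 = 6; 6 ≥ 6  yes
#2 W + P = 2 + 19 = 21; 21 ≤ 23  yes
#3 |4 - 2| = 2  yes
#4 4P + 3S = 4(19) + 3(7) = 97  yes
#5 V + S = 4 + 7 = 11  yes
#6 W = 2 lies in [-1, 6]  yes
#7 V = 4, S = 7; 4 ≤ 7  yes
#8 P^2 + S^2 = 19^2 + 7^2 = 361 + 49 = 410  yes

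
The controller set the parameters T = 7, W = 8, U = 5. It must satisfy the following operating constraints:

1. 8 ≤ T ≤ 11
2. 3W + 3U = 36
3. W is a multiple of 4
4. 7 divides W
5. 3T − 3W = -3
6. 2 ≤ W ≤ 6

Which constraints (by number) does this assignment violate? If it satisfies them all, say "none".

Constraints 1, 2, 4, and 6 are violated.

1. T = 7 is outside [8, 11] — violated.
2. 3W + 3U = 3(8) + 3(5) = 39, not 36 — violated.
3. 8 / 4 = 2, so 4 divides 8 — OK.
4. 8 = 7×1 + 1, so 7 does not divide 8 — violated.
5. 3T − 3W = 3(7) − 3(8) = -3 — OK.
6. W = 8 is outside [2, 6] — violated.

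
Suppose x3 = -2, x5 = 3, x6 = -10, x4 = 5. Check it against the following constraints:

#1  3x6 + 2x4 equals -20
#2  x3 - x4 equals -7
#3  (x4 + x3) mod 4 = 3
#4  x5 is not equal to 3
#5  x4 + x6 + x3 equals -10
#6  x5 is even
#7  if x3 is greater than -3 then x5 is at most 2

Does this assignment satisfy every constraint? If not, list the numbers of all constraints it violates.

Constraints 4, 5, 6, and 7 are violated.

#1 3x6 + 2x4 = 3(-10) + 2(5) = -20  holds
#2 x3 - x4 = -2 - 5 = -7  holds
#3 x4 + x3 = 3; 3 mod 4 = 3  holds
#4 x5 = 3, but 3 is required to differ  fails
#5 x4 + x6 + x3 = 5 + (-10) + (-2) = -7, not -10  fails
#6 x5 = 3 is odd  fails
#7 x3 = -2 > -3, so we need x5 ≤ 2; but x5 = 3 > 2  fails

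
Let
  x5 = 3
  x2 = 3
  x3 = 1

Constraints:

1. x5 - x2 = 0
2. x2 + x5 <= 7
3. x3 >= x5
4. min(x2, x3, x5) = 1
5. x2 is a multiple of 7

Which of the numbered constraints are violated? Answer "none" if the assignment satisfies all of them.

No — constraints 3 and 5 are not satisfied.

1. x5 - x2 = 3 - 3 = 0 — satisfied.
2. x2 + x5 = 3 + 3 = 6; 6 ≤ 7 — satisfied.
3. x3 = 1, x5 = 3; 1 < 3 (want ≥) — violated.
4. min(3, 1, 3) = 1 — satisfied.
5. 3 = 7*0 + 3, so 7 does not divide 3 — violated.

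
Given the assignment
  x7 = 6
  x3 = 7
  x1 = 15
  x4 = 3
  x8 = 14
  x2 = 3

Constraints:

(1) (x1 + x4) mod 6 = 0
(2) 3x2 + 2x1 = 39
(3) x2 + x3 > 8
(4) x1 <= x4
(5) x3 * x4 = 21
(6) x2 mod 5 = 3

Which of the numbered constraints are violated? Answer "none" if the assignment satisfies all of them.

Constraint 4 is violated.

(1) x1 + x4 = 18; 18 mod 6 = 0 — holds.
(2) 3x2 + 2x1 = 3(3) + 2(15) = 39 — holds.
(3) x2 + x3 = 3 + 7 = 10; 10 > 8 — holds.
(4) x1 = 15, x4 = 3; 15 > 3 (want ≤) — fails.
(5) x3 * x4 = 7 * 3 = 21 — holds.
(6) 3 mod 5 = 3 — holds.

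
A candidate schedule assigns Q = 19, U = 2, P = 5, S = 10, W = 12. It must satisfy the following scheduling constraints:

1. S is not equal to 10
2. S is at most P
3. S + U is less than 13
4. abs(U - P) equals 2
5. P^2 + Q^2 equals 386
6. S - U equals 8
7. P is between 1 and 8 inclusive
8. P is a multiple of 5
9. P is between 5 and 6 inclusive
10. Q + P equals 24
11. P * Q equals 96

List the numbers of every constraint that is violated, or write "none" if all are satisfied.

Violated: 1, 2, 4, and 11.

1. S = 10, but 10 is required to differ — violated.
2. S = 10, P = 5; 10 > 5 (want ≤) — violated.
3. S + U = 10 + 2 = 12; 12 < 13 — OK.
4. abs(2 - 5) = 3, not 2 — violated.
5. P^2 + Q^2 = 5^2 + 19^2 = 25 + 361 = 386 — OK.
6. S - U = 10 - 2 = 8 — OK.
7. P = 5 lies in [1, 8] — OK.
8. 5 / 5 = 1, so 5 divides 5 — OK.
9. P = 5 lies in [5, 6] — OK.
10. Q + P = 19 + 5 = 24 — OK.
11. P * Q = 5 * 19 = 95, not 96 — violated.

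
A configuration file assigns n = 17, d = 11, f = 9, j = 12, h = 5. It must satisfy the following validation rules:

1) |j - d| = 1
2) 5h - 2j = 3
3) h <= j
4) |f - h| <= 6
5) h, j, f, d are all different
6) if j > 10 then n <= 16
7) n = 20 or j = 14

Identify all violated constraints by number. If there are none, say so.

Violated: 2, 6, 7.

1) |12 - 11| = 1 — holds.
2) 5h - 2j = 5(5) - 2(12) = 1, not 3 — does not hold.
3) h = 5, j = 12; 5 ≤ 12 — holds.
4) |9 - 5| = 4; 4 ≤ 6 — holds.
5) values 5, 12, 9, 11 are pairwise distinct — holds.
6) j = 12 > 10, so we need n ≤ 16; but n = 17 > 16 — does not hold.
7) n = 17 ≠ 20 and j = 12 ≠ 14; both disjuncts false — does not hold.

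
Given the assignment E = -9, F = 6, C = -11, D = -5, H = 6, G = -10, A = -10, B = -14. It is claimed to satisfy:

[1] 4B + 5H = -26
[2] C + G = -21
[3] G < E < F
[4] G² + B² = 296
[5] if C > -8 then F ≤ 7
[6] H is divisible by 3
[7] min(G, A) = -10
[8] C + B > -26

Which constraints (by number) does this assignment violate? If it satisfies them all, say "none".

Yes — all constraints hold.

[1] 4B + 5H = 4(-14) + 5(6) = -26  yes
[2] C + G = -11 + (-10) = -21  yes
[3] values -10 < -9 < 6  yes
[4] G² + B² = (-10)² + (-14)² = 100 + 196 = 296  yes
[5] C = -11, not > -8; antecedent false, conditional vacuously true  yes
[6] 6 / 3 = 2, so 3 divides 6  yes
[7] min(-10, -10) = -10  yes
[8] C + B = -11 + (-14) = -25; -25 > -26  yes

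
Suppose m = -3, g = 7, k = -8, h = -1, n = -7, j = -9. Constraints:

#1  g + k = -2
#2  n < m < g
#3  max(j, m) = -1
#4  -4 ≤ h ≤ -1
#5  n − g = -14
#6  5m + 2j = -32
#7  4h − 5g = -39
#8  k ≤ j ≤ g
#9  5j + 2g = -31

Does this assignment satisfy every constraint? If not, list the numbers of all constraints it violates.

#1 g + k = 7 + (-8) = -1, not -2 — violated.
#2 values -7 < -3 < 7 — OK.
#3 max(-9, -3) = -3, not -1 — violated.
#4 h = -1 lies in [-4, -1] — OK.
#5 n − g = -7 − 7 = -14 — OK.
#6 5m + 2j = 5(-3) + 2(-9) = -33, not -32 — violated.
#7 4h − 5g = 4(-1) − 5(7) = -39 — OK.
#8 values -8, -9, 7; k = -8 is not ≤ j = -9 — violated.
#9 5j + 2g = 5(-9) + 2(7) = -31 — OK.

Constraints 1, 3, 6, 8 do not hold.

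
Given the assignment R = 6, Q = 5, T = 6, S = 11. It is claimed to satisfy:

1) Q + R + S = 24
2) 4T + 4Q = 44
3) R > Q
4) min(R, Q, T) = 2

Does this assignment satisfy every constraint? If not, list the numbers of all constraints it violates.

1) Q + R + S = 5 + 6 + 11 = 22, not 24  fails
2) 4T + 4Q = 4(6) + 4(5) = 44  holds
3) R = 6, Q = 5; 6 > 5  holds
4) min(6, 5, 6) = 5, not 2  fails

No — constraints 1, 4 are not satisfied.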